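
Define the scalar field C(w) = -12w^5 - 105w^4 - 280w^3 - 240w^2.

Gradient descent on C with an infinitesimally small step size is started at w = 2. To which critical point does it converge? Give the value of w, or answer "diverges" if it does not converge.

diverges

C'(w) = -60w(w + 1)(w + 2)(w + 4), so C'(2) = -8640.
Gradient descent moves in the -C' direction, i.e. w is increasing.
There is no critical point above w=2, and C' keeps the same sign, so the iterate runs off to +∞.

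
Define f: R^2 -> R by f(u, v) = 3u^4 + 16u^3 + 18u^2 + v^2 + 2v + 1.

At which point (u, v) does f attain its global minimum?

(-3, -1)

f(u,v) separates as P(u) + Q(v) + 1, so its minimum is min P + min Q + 1.
P'(u) = 12u(u + 1)(u + 3) vanishes at u ∈ {-3, -1, 0}; Q'(v) = 2v + 2 vanishes at v ∈ {-1}.
Local minima of P (where P''>0): P(-3)=-27, P(0)=0. Local minima of Q: Q(-1)=-1.
So the global minimum of f is P(-3) + Q(-1) + 1 = -27 − 1 + 1 = -27, attained at (-3, -1).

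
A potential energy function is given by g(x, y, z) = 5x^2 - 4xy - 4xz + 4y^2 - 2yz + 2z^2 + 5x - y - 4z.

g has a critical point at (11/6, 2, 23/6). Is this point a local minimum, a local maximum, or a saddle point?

The Hessian is constant: H = [[10, -4, -4], [-4, 8, -2], [-4, -2, 4]].
Leading principal minors: Δ₁ = 10, Δ₂ = 64, Δ₃ = 24.
All leading minors are positive, so H is positive definite: a local minimum.

local minimum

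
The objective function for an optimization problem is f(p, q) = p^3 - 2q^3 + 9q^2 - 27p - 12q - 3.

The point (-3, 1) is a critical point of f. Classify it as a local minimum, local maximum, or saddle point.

The mixed partial ∂²f/∂p∂q is 0, so the Hessian at any point is diag(f_pp, f_qq) = diag(6p, 6(-2q + 3)).
At (-3, 1): H = diag(-18, 6).
The eigenvalues have opposite signs, so H is indefinite: a saddle point.

saddle point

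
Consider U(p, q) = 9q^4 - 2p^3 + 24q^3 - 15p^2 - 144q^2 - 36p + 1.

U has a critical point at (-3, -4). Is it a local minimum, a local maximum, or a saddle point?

The mixed partial ∂²U/∂p∂q is 0, so the Hessian at any point is diag(U_pp, U_qq) = diag(-6(2p + 5), 36(3q^2 + 4q - 8)).
At (-3, -4): H = diag(6, 864).
Both eigenvalues are positive, so H is positive definite: a local minimum.

local minimum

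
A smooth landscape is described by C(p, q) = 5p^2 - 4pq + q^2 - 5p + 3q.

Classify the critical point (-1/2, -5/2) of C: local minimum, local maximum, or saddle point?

The Hessian of C is constant: H = [[10, -4], [-4, 2]].
det(H) = 10·2 − (-4)² = 4.
det(H) > 0 and tr(H) = 12 > 0, so H is positive definite and the point is a local minimum.

local minimum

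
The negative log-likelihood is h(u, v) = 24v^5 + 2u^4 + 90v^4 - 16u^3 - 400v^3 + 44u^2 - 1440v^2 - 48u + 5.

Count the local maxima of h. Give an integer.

h separates as a function of u plus a function of v, so ∇h=0 decouples.
∂h/∂u = 8(u - 3)(u - 2)(u - 1) = 0 at u ∈ {1, 2, 3}; ∂h/∂v = 120v(v - 3)(v + 2)(v + 4) = 0 at v ∈ {-4, -2, 0, 3}.
The Hessian is diagonal: diag(h_uu, h_vv). Second derivatives: h_uu(1)=16, h_uu(2)=-8, h_uu(3)=16; h_vv(-4)=-6720, h_vv(-2)=2400, h_vv(0)=-2880, h_vv(3)=12600.
Local maxima occur where both diagonal entries negative: (2, -4), (2, 0). Count: 2.

2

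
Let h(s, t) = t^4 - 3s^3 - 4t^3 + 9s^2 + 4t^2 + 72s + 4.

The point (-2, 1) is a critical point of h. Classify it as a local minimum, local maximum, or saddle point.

saddle point

The mixed partial ∂²h/∂s∂t is 0, so the Hessian at any point is diag(h_ss, h_tt) = diag(18(-s + 1), 4(3t^2 - 6t + 2)).
At (-2, 1): H = diag(54, -4).
The eigenvalues have opposite signs, so H is indefinite: a saddle point.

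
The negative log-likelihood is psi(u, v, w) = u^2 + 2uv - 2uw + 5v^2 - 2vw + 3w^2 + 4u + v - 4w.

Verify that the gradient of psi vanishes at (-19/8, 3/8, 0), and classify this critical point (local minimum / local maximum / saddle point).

local minimum

∇psi = (2u + 2v - 2w + 4, 2u + 10v - 2w + 1, -2u - 2v + 6w - 4); substituting (-19/8, 3/8, 0) gives ∇psi = (0, 0, 0), so (-19/8, 3/8, 0) is indeed a critical point.
The Hessian is constant: H = [[2, 2, -2], [2, 10, -2], [-2, -2, 6]].
Leading principal minors: Δ₁ = 2, Δ₂ = 16, Δ₃ = 64.
All leading minors are positive, so H is positive definite: a local minimum.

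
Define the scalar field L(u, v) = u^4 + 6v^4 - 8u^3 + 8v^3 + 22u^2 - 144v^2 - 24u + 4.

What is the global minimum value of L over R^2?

L(u,v) separates as P(u) + Q(v) + 4, so its minimum is min P + min Q + 4.
P'(u) = 4(u - 3)(u - 2)(u - 1) vanishes at u ∈ {1, 2, 3}; Q'(v) = 24v(v - 3)(v + 4) vanishes at v ∈ {-4, 0, 3}.
Local minima of P (where P''>0): P(1)=-9, P(3)=-9. Local minima of Q: Q(-4)=-1280, Q(3)=-594.
So the global minimum of L is P(1) + Q(-4) + 4 = -9 − 1280 + 4 = -1285, attained at (1, -4).

-1285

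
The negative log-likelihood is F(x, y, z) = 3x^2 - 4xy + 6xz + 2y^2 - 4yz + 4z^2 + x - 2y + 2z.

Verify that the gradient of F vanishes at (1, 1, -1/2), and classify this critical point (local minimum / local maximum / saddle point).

local minimum

∇F = (6x - 4y + 6z + 1, -4x + 4y - 4z - 2, 6x - 4y + 8z + 2); substituting (1, 1, -1/2) gives ∇F = (0, 0, 0), so (1, 1, -1/2) is indeed a critical point.
The Hessian is constant: H = [[6, -4, 6], [-4, 4, -4], [6, -4, 8]].
Leading principal minors: Δ₁ = 6, Δ₂ = 8, Δ₃ = 16.
All leading minors are positive, so H is positive definite: a local minimum.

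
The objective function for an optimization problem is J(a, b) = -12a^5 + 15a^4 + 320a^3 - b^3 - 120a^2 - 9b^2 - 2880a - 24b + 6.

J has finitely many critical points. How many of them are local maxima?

J separates as a function of a plus a function of b, so ∇J=0 decouples.
∂J/∂a = -60(a - 4)(a - 2)(a + 2)(a + 3) = 0 at a ∈ {-3, -2, 2, 4}; ∂J/∂b = -3(b + 2)(b + 4) = 0 at b ∈ {-4, -2}.
The Hessian is diagonal: diag(J_aa, J_bb). Second derivatives: J_aa(-3)=2100, J_aa(-2)=-1440, J_aa(2)=2400, J_aa(4)=-5040; J_bb(-4)=6, J_bb(-2)=-6.
Local maxima occur where both diagonal entries negative: (-2, -2), (4, -2). Count: 2.

2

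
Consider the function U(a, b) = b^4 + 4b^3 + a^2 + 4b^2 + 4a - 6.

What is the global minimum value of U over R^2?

U(a,b) separates as P(a) + Q(b) − 6, so its minimum is min P + min Q − 6.
P'(a) = 2a + 4 vanishes at a ∈ {-2}; Q'(b) = 4b(b + 1)(b + 2) vanishes at b ∈ {-2, -1, 0}.
Local minima of P (where P''>0): P(-2)=-4. Local minima of Q: Q(-2)=0, Q(0)=0.
So the global minimum of U is P(-2) + Q(-2) − 6 = -4 + 0 − 6 = -10, attained at (-2, -2).

-10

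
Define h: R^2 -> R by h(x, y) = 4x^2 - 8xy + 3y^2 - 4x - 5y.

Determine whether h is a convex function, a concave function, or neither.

neither

h is quadratic, so its Hessian is the constant matrix H = [[8, -8], [-8, 6]].
det(H) = -16, tr(H) = 14.
det(H) < 0, so H is indefinite: neither convex nor concave.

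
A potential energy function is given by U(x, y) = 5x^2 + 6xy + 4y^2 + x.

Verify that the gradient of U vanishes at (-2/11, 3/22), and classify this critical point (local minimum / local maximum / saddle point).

∇U = (10x + 6y + 1, 6x + 8y); substituting (-2/11, 3/22) gives ∇U = (0, 0), so (-2/11, 3/22) is indeed a critical point.
The Hessian of U is constant: H = [[10, 6], [6, 8]].
det(H) = 10·8 − 6² = 44.
det(H) > 0 and tr(H) = 18 > 0, so H is positive definite and the point is a local minimum.

local minimum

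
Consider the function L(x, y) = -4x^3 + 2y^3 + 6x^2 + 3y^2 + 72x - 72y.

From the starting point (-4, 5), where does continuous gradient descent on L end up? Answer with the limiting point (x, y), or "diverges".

L is separable, so gradient descent decouples: x follows -∂L/∂x, y follows -∂L/∂y.
∂L/∂x = -12(x - 3)(x + 2); at x=-4 this is -168, so x increases.
∂L/∂y = 6(y - 3)(y + 4); at y=5 this is 108, so y decreases.
x converges to its nearest critical value -2 (a local min of the x-part); y converges to 3. The iterate converges to (-2, 3).

(-2, 3)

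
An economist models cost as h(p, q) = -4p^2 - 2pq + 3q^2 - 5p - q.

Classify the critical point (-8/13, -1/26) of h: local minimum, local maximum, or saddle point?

saddle point

The Hessian of h is constant: H = [[-8, -2], [-2, 6]].
det(H) = (-8)·6 − (-2)² = -52.
Since det(H) < 0, H is indefinite and the critical point is a saddle point.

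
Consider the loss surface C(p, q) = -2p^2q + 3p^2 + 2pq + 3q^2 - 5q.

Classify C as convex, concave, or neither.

neither

The term -2p^2q is cubic, so the Hessian is not constant.
∂²C/∂p² = -4q + 6, which takes both signs as q varies (negative for sufficiently large q). A diagonal entry of the Hessian changing sign means the Hessian is neither positive- nor negative-semidefinite on all of R^2.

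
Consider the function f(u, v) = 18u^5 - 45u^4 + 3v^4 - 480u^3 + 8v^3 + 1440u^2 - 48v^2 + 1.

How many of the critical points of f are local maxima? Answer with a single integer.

f separates as a function of u plus a function of v, so ∇f=0 decouples.
∂f/∂u = 90u(u - 4)(u - 2)(u + 4) = 0 at u ∈ {-4, 0, 2, 4}; ∂f/∂v = 12v(v - 2)(v + 4) = 0 at v ∈ {-4, 0, 2}.
The Hessian is diagonal: diag(f_uu, f_vv). Second derivatives: f_uu(-4)=-17280, f_uu(0)=2880, f_uu(2)=-2160, f_uu(4)=5760; f_vv(-4)=288, f_vv(0)=-96, f_vv(2)=144.
Local maxima occur where both diagonal entries negative: (-4, 0), (2, 0). Count: 2.

2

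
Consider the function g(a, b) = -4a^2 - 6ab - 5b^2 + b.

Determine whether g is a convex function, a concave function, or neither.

g is quadratic, so its Hessian is the constant matrix H = [[-8, -6], [-6, -10]].
det(H) = 44, tr(H) = -18.
det(H) > 0 and tr(H) < 0, so H is negative definite everywhere: concave.

concave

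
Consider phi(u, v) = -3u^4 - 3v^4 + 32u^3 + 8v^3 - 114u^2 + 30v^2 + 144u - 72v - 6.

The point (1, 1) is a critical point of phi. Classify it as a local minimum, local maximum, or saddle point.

saddle point

The mixed partial ∂²phi/∂u∂v is 0, so the Hessian at any point is diag(phi_uu, phi_vv) = diag(12(-3u^2 + 16u - 19), 12(-3v^2 + 4v + 5)).
At (1, 1): H = diag(-72, 72).
The eigenvalues have opposite signs, so H is indefinite: a saddle point.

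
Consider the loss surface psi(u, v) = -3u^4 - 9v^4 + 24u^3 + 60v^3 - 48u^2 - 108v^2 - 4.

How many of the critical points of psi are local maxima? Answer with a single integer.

4

psi separates as a function of u plus a function of v, so ∇psi=0 decouples.
∂psi/∂u = -12u(u - 4)(u - 2) = 0 at u ∈ {0, 2, 4}; ∂psi/∂v = -36v(v - 3)(v - 2) = 0 at v ∈ {0, 2, 3}.
The Hessian is diagonal: diag(psi_uu, psi_vv). Second derivatives: psi_uu(0)=-96, psi_uu(2)=48, psi_uu(4)=-96; psi_vv(0)=-216, psi_vv(2)=72, psi_vv(3)=-108.
Local maxima occur where both diagonal entries negative: (0, 0), (0, 3), (4, 0), (4, 3). Count: 4.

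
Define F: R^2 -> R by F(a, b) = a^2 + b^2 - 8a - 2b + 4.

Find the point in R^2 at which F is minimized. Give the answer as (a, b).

F(a,b) separates as P(a) + Q(b) + 4, so its minimum is min P + min Q + 4.
P'(a) = 2a - 8 vanishes at a ∈ {4}; Q'(b) = 2b - 2 vanishes at b ∈ {1}.
Local minima of P (where P''>0): P(4)=-16. Local minima of Q: Q(1)=-1.
So the global minimum of F is P(4) + Q(1) + 4 = -16 − 1 + 4 = -13, attained at (4, 1).

(4, 1)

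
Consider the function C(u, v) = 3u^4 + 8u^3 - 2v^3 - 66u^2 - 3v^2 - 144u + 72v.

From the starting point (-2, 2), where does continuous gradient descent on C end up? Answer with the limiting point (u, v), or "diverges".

C is separable, so gradient descent decouples: u follows -∂C/∂u, v follows -∂C/∂v.
∂C/∂u = 12(u - 3)(u + 1)(u + 4); at u=-2 this is 120, so u decreases.
∂C/∂v = -6(v - 3)(v + 4); at v=2 this is 36, so v decreases.
u converges to its nearest critical value -4 (a local min of the u-part); v converges to -4. The iterate converges to (-4, -4).

(-4, -4)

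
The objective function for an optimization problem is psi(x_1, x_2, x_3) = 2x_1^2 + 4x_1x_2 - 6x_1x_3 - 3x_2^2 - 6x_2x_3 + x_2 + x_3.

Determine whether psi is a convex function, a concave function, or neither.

psi is quadratic, so its Hessian is the constant matrix H = [[4, 4, -6], [4, -6, -6], [-6, -6, 0]].
Leading principal minors: 4, -40, 360.
Neither pattern holds ⇒ H is indefinite ⇒ neither convex nor concave.

neither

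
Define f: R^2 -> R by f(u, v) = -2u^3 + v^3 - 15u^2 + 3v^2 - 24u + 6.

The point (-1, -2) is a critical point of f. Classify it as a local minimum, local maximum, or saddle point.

The mixed partial ∂²f/∂u∂v is 0, so the Hessian at any point is diag(f_uu, f_vv) = diag(-6(2u + 5), 6(v + 1)).
At (-1, -2): H = diag(-18, -6).
Both eigenvalues are negative, so H is negative definite: a local maximum.

local maximum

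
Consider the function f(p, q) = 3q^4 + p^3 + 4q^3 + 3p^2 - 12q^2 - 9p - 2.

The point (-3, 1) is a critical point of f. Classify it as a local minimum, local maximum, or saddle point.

saddle point

The mixed partial ∂²f/∂p∂q is 0, so the Hessian at any point is diag(f_pp, f_qq) = diag(6(p + 1), 12(3q^2 + 2q - 2)).
At (-3, 1): H = diag(-12, 36).
The eigenvalues have opposite signs, so H is indefinite: a saddle point.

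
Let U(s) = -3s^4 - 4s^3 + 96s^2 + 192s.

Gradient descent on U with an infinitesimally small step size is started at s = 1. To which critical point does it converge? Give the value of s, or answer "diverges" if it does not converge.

U'(s) = -12(s - 4)(s + 1)(s + 4), so U'(1) = 360.
Gradient descent moves in the -U' direction, i.e. s is decreasing.
The nearest critical point in that direction is s = -1, where U'' = 180 > 0 (a local minimum). The iterate converges there.

-1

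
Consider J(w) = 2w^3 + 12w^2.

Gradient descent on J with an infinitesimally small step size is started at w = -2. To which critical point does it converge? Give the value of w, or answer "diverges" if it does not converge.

J'(w) = 6w(w + 4), so J'(-2) = -24.
Gradient descent moves in the -J' direction, i.e. w is increasing.
The nearest critical point in that direction is w = 0, where J'' = 24 > 0 (a local minimum). The iterate converges there.

0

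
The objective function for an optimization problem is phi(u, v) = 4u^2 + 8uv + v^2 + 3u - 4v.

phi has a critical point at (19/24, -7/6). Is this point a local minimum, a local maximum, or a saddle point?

The Hessian of phi is constant: H = [[8, 8], [8, 2]].
det(H) = 8·2 − 8² = -48.
Since det(H) < 0, H is indefinite and the critical point is a saddle point.

saddle point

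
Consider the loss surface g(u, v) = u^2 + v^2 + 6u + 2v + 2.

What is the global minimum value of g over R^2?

g(u,v) separates as P(u) + Q(v) + 2, so its minimum is min P + min Q + 2.
P'(u) = 2u + 6 vanishes at u ∈ {-3}; Q'(v) = 2v + 2 vanishes at v ∈ {-1}.
Local minima of P (where P''>0): P(-3)=-9. Local minima of Q: Q(-1)=-1.
So the global minimum of g is P(-3) + Q(-1) + 2 = -9 − 1 + 2 = -8, attained at (-3, -1).

-8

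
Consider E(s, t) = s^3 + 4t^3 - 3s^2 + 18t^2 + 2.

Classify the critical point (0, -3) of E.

The mixed partial ∂²E/∂s∂t is 0, so the Hessian at any point is diag(E_ss, E_tt) = diag(6(s - 1), 12(2t + 3)).
At (0, -3): H = diag(-6, -36).
Both eigenvalues are negative, so H is negative definite: a local maximum.

local maximum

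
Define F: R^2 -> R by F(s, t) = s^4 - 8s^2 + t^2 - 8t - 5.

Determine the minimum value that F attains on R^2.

-37

F(s,t) separates as P(s) + Q(t) − 5, so its minimum is min P + min Q − 5.
P'(s) = 4s(s - 2)(s + 2) vanishes at s ∈ {-2, 0, 2}; Q'(t) = 2(t - 4) vanishes at t ∈ {4}.
Local minima of P (where P''>0): P(-2)=-16, P(2)=-16. Local minima of Q: Q(4)=-16.
So the global minimum of F is P(-2) + Q(4) − 5 = -16 − 16 − 5 = -37, attained at (-2, 4).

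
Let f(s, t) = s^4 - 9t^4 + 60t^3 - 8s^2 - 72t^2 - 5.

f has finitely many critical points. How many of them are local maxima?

2

f separates as a function of s plus a function of t, so ∇f=0 decouples.
∂f/∂s = 4s(s - 2)(s + 2) = 0 at s ∈ {-2, 0, 2}; ∂f/∂t = -36t(t - 4)(t - 1) = 0 at t ∈ {0, 1, 4}.
The Hessian is diagonal: diag(f_ss, f_tt). Second derivatives: f_ss(-2)=32, f_ss(0)=-16, f_ss(2)=32; f_tt(0)=-144, f_tt(1)=108, f_tt(4)=-432.
Local maxima occur where both diagonal entries negative: (0, 0), (0, 4). Count: 2.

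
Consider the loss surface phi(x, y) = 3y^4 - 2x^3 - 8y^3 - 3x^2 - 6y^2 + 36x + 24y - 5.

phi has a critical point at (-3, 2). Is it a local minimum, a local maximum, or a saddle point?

The mixed partial ∂²phi/∂x∂y is 0, so the Hessian at any point is diag(phi_xx, phi_yy) = diag(-6(2x + 1), 12(3y^2 - 4y - 1)).
At (-3, 2): H = diag(30, 36).
Both eigenvalues are positive, so H is positive definite: a local minimum.

local minimum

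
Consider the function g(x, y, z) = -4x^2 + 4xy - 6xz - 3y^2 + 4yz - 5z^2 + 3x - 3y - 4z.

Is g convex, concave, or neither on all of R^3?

g is quadratic, so its Hessian is the constant matrix H = [[-8, 4, -6], [4, -6, 4], [-6, 4, -10]].
Leading principal minors: -8, 32, -168.
Signs alternate −, +, − ⇒ H ≺ 0 ⇒ concave.

concave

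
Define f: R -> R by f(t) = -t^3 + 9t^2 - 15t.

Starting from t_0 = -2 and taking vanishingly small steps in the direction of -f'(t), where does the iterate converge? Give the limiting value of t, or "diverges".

f'(t) = -3(t - 5)(t - 1), so f'(-2) = -63.
Gradient descent moves in the -f' direction, i.e. t is increasing.
The nearest critical point in that direction is t = 1, where f'' = 12 > 0 (a local minimum). The iterate converges there.

1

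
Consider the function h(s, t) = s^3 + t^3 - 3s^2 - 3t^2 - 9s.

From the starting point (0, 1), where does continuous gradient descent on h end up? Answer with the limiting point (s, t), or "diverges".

(3, 2)

h is separable, so gradient descent decouples: s follows -∂h/∂s, t follows -∂h/∂t.
∂h/∂s = 3(s - 3)(s + 1); at s=0 this is -9, so s increases.
∂h/∂t = 3t(t - 2); at t=1 this is -3, so t increases.
s converges to its nearest critical value 3 (a local min of the s-part); t converges to 2. The iterate converges to (3, 2).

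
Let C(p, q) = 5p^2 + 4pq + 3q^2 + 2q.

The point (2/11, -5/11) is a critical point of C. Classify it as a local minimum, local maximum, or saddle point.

The Hessian of C is constant: H = [[10, 4], [4, 6]].
det(H) = 10·6 − 4² = 44.
det(H) > 0 and tr(H) = 16 > 0, so H is positive definite and the point is a local minimum.

local minimum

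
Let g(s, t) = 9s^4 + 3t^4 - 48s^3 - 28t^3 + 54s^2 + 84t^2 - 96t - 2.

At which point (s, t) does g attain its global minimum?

g(s,t) separates as P(s) + Q(t) − 2, so its minimum is min P + min Q − 2.
P'(s) = 36s(s - 3)(s - 1) vanishes at s ∈ {0, 1, 3}; Q'(t) = 12(t - 4)(t - 2)(t - 1) vanishes at t ∈ {1, 2, 4}.
Local minima of P (where P''>0): P(0)=0, P(3)=-81. Local minima of Q: Q(1)=-37, Q(4)=-64.
So the global minimum of g is P(3) + Q(4) − 2 = -81 − 64 − 2 = -147, attained at (3, 4).

(3, 4)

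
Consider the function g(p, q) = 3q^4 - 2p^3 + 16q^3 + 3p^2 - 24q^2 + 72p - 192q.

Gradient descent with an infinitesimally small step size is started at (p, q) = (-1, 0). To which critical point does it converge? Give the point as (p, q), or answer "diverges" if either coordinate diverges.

g is separable, so gradient descent decouples: p follows -∂g/∂p, q follows -∂g/∂q.
∂g/∂p = -6(p - 4)(p + 3); at p=-1 this is 60, so p decreases.
∂g/∂q = 12(q - 2)(q + 2)(q + 4); at q=0 this is -192, so q increases.
p converges to its nearest critical value -3 (a local min of the p-part); q converges to 2. The iterate converges to (-3, 2).

(-3, 2)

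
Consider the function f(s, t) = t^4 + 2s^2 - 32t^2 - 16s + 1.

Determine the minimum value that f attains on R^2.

f(s,t) separates as P(s) + Q(t) + 1, so its minimum is min P + min Q + 1.
P'(s) = 4s - 16 vanishes at s ∈ {4}; Q'(t) = 4t(t - 4)(t + 4) vanishes at t ∈ {-4, 0, 4}.
Local minima of P (where P''>0): P(4)=-32. Local minima of Q: Q(-4)=-256, Q(4)=-256.
So the global minimum of f is P(4) + Q(-4) + 1 = -32 − 256 + 1 = -287, attained at (4, -4).

-287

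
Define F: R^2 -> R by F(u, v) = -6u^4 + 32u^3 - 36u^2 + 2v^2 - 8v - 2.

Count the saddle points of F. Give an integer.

F separates as a function of u plus a function of v, so ∇F=0 decouples.
∂F/∂u = -24u(u - 3)(u - 1) = 0 at u ∈ {0, 1, 3}; ∂F/∂v = 4(v - 2) = 0 at v ∈ {2}.
The Hessian is diagonal: diag(F_uu, F_vv). Second derivatives: F_uu(0)=-72, F_uu(1)=48, F_uu(3)=-144; F_vv(2)=4.
Saddle points occur where the two diagonal entries have opposite signs: (0, 2), (3, 2). Count: 2.

2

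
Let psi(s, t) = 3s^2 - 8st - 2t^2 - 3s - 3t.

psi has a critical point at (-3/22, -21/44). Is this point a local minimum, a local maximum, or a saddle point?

saddle point

The Hessian of psi is constant: H = [[6, -8], [-8, -4]].
det(H) = 6·(-4) − (-8)² = -88.
Since det(H) < 0, H is indefinite and the critical point is a saddle point.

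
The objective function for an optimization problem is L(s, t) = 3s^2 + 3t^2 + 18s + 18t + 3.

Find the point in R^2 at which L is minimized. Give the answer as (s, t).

(-3, -3)

L(s,t) separates as P(s) + Q(t) + 3, so its minimum is min P + min Q + 3.
P'(s) = 6s + 18 vanishes at s ∈ {-3}; Q'(t) = 6(t + 3) vanishes at t ∈ {-3}.
Local minima of P (where P''>0): P(-3)=-27. Local minima of Q: Q(-3)=-27.
So the global minimum of L is P(-3) + Q(-3) + 3 = -27 − 27 + 3 = -51, attained at (-3, -3).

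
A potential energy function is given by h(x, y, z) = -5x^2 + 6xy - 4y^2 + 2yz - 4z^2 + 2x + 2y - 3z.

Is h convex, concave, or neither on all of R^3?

concave

h is quadratic, so its Hessian is the constant matrix H = [[-10, 6, 0], [6, -8, 2], [0, 2, -8]].
Leading principal minors: -10, 44, -312.
Signs alternate −, +, − ⇒ H ≺ 0 ⇒ concave.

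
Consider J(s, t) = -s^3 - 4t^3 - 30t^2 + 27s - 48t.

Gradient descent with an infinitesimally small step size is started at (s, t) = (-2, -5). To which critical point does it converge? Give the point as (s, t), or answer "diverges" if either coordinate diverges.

(-3, -4)

J is separable, so gradient descent decouples: s follows -∂J/∂s, t follows -∂J/∂t.
∂J/∂s = -3(s - 3)(s + 3); at s=-2 this is 15, so s decreases.
∂J/∂t = -12(t + 1)(t + 4); at t=-5 this is -48, so t increases.
s converges to its nearest critical value -3 (a local min of the s-part); t converges to -4. The iterate converges to (-3, -4).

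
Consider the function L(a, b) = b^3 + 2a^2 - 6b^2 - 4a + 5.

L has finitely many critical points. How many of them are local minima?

L separates as a function of a plus a function of b, so ∇L=0 decouples.
∂L/∂a = 4(a - 1) = 0 at a ∈ {1}; ∂L/∂b = 3b(b - 4) = 0 at b ∈ {0, 4}.
The Hessian is diagonal: diag(L_aa, L_bb). Second derivatives: L_aa(1)=4; L_bb(0)=-12, L_bb(4)=12.
Local minima occur where both diagonal entries positive: (1, 4). Count: 1.

1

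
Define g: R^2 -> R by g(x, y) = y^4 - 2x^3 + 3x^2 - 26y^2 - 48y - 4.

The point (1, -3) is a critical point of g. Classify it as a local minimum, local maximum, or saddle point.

saddle point

The mixed partial ∂²g/∂x∂y is 0, so the Hessian at any point is diag(g_xx, g_yy) = diag(6(-2x + 1), 4(3y^2 - 13)).
At (1, -3): H = diag(-6, 56).
The eigenvalues have opposite signs, so H is indefinite: a saddle point.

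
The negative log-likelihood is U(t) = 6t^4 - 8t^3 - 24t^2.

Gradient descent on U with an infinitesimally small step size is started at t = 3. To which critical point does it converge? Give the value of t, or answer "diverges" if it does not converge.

U'(t) = 24t(t - 2)(t + 1), so U'(3) = 288.
Gradient descent moves in the -U' direction, i.e. t is decreasing.
The nearest critical point in that direction is t = 2, where U'' = 144 > 0 (a local minimum). The iterate converges there.

2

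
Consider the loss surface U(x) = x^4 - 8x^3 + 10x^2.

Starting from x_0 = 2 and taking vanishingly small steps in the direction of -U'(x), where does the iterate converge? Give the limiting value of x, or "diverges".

5

U'(x) = 4x(x - 5)(x - 1), so U'(2) = -24.
Gradient descent moves in the -U' direction, i.e. x is increasing.
The nearest critical point in that direction is x = 5, where U'' = 80 > 0 (a local minimum). The iterate converges there.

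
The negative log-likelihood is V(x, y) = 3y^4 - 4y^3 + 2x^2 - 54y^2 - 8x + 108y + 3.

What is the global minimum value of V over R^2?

V(x,y) separates as P(x) + Q(y) + 3, so its minimum is min P + min Q + 3.
P'(x) = 4x - 8 vanishes at x ∈ {2}; Q'(y) = 12(y - 3)(y - 1)(y + 3) vanishes at y ∈ {-3, 1, 3}.
Local minima of P (where P''>0): P(2)=-8. Local minima of Q: Q(-3)=-459, Q(3)=-27.
So the global minimum of V is P(2) + Q(-3) + 3 = -8 − 459 + 3 = -464, attained at (2, -3).

-464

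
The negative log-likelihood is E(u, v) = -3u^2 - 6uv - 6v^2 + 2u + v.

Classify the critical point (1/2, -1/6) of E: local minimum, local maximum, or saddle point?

The Hessian of E is constant: H = [[-6, -6], [-6, -12]].
det(H) = (-6)·(-12) − (-6)² = 36.
det(H) > 0 and tr(H) = -18 < 0, so H is negative definite and the point is a local maximum.

local maximum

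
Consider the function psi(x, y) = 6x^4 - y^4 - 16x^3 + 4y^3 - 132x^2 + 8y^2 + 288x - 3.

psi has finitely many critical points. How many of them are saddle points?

psi separates as a function of x plus a function of y, so ∇psi=0 decouples.
∂psi/∂x = 24(x - 4)(x - 1)(x + 3) = 0 at x ∈ {-3, 1, 4}; ∂psi/∂y = -4y(y - 4)(y + 1) = 0 at y ∈ {-1, 0, 4}.
The Hessian is diagonal: diag(psi_xx, psi_yy). Second derivatives: psi_xx(-3)=672, psi_xx(1)=-288, psi_xx(4)=504; psi_yy(-1)=-20, psi_yy(0)=16, psi_yy(4)=-80.
Saddle points occur where the two diagonal entries have opposite signs: (-3, -1), (-3, 4), (1, 0), (4, -1), (4, 4). Count: 5.

5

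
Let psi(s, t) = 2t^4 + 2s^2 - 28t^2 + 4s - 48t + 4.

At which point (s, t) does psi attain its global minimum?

psi(s,t) separates as P(s) + Q(t) + 4, so its minimum is min P + min Q + 4.
P'(s) = 4s + 4 vanishes at s ∈ {-1}; Q'(t) = 8(t - 3)(t + 1)(t + 2) vanishes at t ∈ {-2, -1, 3}.
Local minima of P (where P''>0): P(-1)=-2. Local minima of Q: Q(-2)=16, Q(3)=-234.
So the global minimum of psi is P(-1) + Q(3) + 4 = -2 − 234 + 4 = -232, attained at (-1, 3).

(-1, 3)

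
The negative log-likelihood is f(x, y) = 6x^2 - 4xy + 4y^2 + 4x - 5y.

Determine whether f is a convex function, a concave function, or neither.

f is quadratic, so its Hessian is the constant matrix H = [[12, -4], [-4, 8]].
det(H) = 80, tr(H) = 20.
det(H) > 0 and tr(H) > 0, so H is positive definite everywhere: convex.

convex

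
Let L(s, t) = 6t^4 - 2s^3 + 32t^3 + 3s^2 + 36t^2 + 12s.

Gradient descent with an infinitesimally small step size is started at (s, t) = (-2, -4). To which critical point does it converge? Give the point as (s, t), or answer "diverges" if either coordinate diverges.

L is separable, so gradient descent decouples: s follows -∂L/∂s, t follows -∂L/∂t.
∂L/∂s = -6(s - 2)(s + 1); at s=-2 this is -24, so s increases.
∂L/∂t = 24t(t + 1)(t + 3); at t=-4 this is -288, so t increases.
s converges to its nearest critical value -1 (a local min of the s-part); t converges to -3. The iterate converges to (-1, -3).

(-1, -3)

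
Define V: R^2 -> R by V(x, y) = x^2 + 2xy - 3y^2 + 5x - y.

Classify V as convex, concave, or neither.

V is quadratic, so its Hessian is the constant matrix H = [[2, 2], [2, -6]].
det(H) = -16, tr(H) = -4.
det(H) < 0, so H is indefinite: neither convex nor concave.

neither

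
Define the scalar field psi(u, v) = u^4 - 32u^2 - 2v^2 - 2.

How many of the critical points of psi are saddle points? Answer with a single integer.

2

psi separates as a function of u plus a function of v, so ∇psi=0 decouples.
∂psi/∂u = 4u(u - 4)(u + 4) = 0 at u ∈ {-4, 0, 4}; ∂psi/∂v = -4v = 0 at v ∈ {0}.
The Hessian is diagonal: diag(psi_uu, psi_vv). Second derivatives: psi_uu(-4)=128, psi_uu(0)=-64, psi_uu(4)=128; psi_vv(0)=-4.
Saddle points occur where the two diagonal entries have opposite signs: (-4, 0), (4, 0). Count: 2.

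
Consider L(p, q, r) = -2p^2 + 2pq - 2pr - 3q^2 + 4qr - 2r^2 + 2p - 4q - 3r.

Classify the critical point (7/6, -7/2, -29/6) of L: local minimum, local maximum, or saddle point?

local maximum

The Hessian is constant: H = [[-4, 2, -2], [2, -6, 4], [-2, 4, -4]].
Leading principal minors: Δ₁ = -4, Δ₂ = 20, Δ₃ = -24.
The minors alternate sign starting negative (−, +, −), so H is negative definite: a local maximum.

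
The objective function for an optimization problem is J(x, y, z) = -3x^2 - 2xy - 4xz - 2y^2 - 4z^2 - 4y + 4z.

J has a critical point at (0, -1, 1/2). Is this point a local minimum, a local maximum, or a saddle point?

local maximum

The Hessian is constant: H = [[-6, -2, -4], [-2, -4, 0], [-4, 0, -8]].
Leading principal minors: Δ₁ = -6, Δ₂ = 20, Δ₃ = -96.
The minors alternate sign starting negative (−, +, −), so H is negative definite: a local maximum.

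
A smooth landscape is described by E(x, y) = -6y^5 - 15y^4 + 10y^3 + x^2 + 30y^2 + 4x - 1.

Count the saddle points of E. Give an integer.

2

E separates as a function of x plus a function of y, so ∇E=0 decouples.
∂E/∂x = 2(x + 2) = 0 at x ∈ {-2}; ∂E/∂y = -30y(y - 1)(y + 1)(y + 2) = 0 at y ∈ {-2, -1, 0, 1}.
The Hessian is diagonal: diag(E_xx, E_yy). Second derivatives: E_xx(-2)=2; E_yy(-2)=180, E_yy(-1)=-60, E_yy(0)=60, E_yy(1)=-180.
Saddle points occur where the two diagonal entries have opposite signs: (-2, -1), (-2, 1). Count: 2.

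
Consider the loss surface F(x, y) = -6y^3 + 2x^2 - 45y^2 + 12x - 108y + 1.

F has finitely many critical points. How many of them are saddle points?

F separates as a function of x plus a function of y, so ∇F=0 decouples.
∂F/∂x = 4(x + 3) = 0 at x ∈ {-3}; ∂F/∂y = -18(y + 2)(y + 3) = 0 at y ∈ {-3, -2}.
The Hessian is diagonal: diag(F_xx, F_yy). Second derivatives: F_xx(-3)=4; F_yy(-3)=18, F_yy(-2)=-18.
Saddle points occur where the two diagonal entries have opposite signs: (-3, -2). Count: 1.

1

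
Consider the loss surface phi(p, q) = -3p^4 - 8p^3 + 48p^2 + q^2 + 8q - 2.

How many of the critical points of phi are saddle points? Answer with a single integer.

2

phi separates as a function of p plus a function of q, so ∇phi=0 decouples.
∂phi/∂p = -12p(p - 2)(p + 4) = 0 at p ∈ {-4, 0, 2}; ∂phi/∂q = 2(q + 4) = 0 at q ∈ {-4}.
The Hessian is diagonal: diag(phi_pp, phi_qq). Second derivatives: phi_pp(-4)=-288, phi_pp(0)=96, phi_pp(2)=-144; phi_qq(-4)=2.
Saddle points occur where the two diagonal entries have opposite signs: (-4, -4), (2, -4). Count: 2.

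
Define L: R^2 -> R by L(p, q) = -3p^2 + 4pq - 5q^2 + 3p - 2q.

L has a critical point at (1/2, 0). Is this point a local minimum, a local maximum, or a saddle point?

local maximum

The Hessian of L is constant: H = [[-6, 4], [4, -10]].
det(H) = (-6)·(-10) − 4² = 44.
det(H) > 0 and tr(H) = -16 < 0, so H is negative definite and the point is a local maximum.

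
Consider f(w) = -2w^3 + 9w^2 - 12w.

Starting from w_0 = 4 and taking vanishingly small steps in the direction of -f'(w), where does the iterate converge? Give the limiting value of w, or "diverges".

f'(w) = -6(w - 2)(w - 1), so f'(4) = -36.
Gradient descent moves in the -f' direction, i.e. w is increasing.
There is no critical point above w=4, and f' keeps the same sign, so the iterate runs off to +∞.

diverges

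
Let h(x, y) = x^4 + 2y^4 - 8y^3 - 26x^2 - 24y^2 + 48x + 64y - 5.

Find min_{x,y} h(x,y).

h(x,y) separates as P(x) + Q(y) − 5, so its minimum is min P + min Q − 5.
P'(x) = 4(x - 3)(x - 1)(x + 4) vanishes at x ∈ {-4, 1, 3}; Q'(y) = 8(y - 4)(y - 1)(y + 2) vanishes at y ∈ {-2, 1, 4}.
Local minima of P (where P''>0): P(-4)=-352, P(3)=-9. Local minima of Q: Q(-2)=-128, Q(4)=-128.
So the global minimum of h is P(-4) + Q(-2) − 5 = -352 − 128 − 5 = -485, attained at (-4, -2).

-485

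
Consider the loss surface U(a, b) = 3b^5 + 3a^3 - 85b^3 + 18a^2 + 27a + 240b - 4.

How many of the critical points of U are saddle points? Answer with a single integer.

4

U separates as a function of a plus a function of b, so ∇U=0 decouples.
∂U/∂a = 9(a + 1)(a + 3) = 0 at a ∈ {-3, -1}; ∂U/∂b = 15(b - 4)(b - 1)(b + 1)(b + 4) = 0 at b ∈ {-4, -1, 1, 4}.
The Hessian is diagonal: diag(U_aa, U_bb). Second derivatives: U_aa(-3)=-18, U_aa(-1)=18; U_bb(-4)=-1800, U_bb(-1)=450, U_bb(1)=-450, U_bb(4)=1800.
Saddle points occur where the two diagonal entries have opposite signs: (-3, -1), (-3, 4), (-1, -4), (-1, 1). Count: 4.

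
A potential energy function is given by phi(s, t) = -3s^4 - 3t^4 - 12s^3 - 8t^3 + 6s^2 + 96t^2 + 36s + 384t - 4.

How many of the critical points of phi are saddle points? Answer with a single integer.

phi separates as a function of s plus a function of t, so ∇phi=0 decouples.
∂phi/∂s = -12(s - 1)(s + 1)(s + 3) = 0 at s ∈ {-3, -1, 1}; ∂phi/∂t = -12(t - 4)(t + 2)(t + 4) = 0 at t ∈ {-4, -2, 4}.
The Hessian is diagonal: diag(phi_ss, phi_tt). Second derivatives: phi_ss(-3)=-96, phi_ss(-1)=48, phi_ss(1)=-96; phi_tt(-4)=-192, phi_tt(-2)=144, phi_tt(4)=-576.
Saddle points occur where the two diagonal entries have opposite signs: (-3, -2), (-1, -4), (-1, 4), (1, -2). Count: 4.

4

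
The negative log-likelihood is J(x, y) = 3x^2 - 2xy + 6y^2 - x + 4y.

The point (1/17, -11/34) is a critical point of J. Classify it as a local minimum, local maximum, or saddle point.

local minimum

The Hessian of J is constant: H = [[6, -2], [-2, 12]].
det(H) = 6·12 − (-2)² = 68.
det(H) > 0 and tr(H) = 18 > 0, so H is positive definite and the point is a local minimum.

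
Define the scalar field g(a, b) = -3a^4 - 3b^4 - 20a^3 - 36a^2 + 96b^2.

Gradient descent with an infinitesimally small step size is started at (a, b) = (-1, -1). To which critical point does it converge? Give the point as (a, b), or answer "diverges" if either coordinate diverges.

(-2, 0)

g is separable, so gradient descent decouples: a follows -∂g/∂a, b follows -∂g/∂b.
∂g/∂a = -12a(a + 2)(a + 3); at a=-1 this is 24, so a decreases.
∂g/∂b = -12b(b - 4)(b + 4); at b=-1 this is -180, so b increases.
a converges to its nearest critical value -2 (a local min of the a-part); b converges to 0. The iterate converges to (-2, 0).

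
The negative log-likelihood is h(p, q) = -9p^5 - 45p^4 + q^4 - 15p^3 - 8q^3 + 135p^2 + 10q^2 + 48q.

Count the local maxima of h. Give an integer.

2

h separates as a function of p plus a function of q, so ∇h=0 decouples.
∂h/∂p = -45p(p - 1)(p + 2)(p + 3) = 0 at p ∈ {-3, -2, 0, 1}; ∂h/∂q = 4(q - 4)(q - 3)(q + 1) = 0 at q ∈ {-1, 3, 4}.
The Hessian is diagonal: diag(h_pp, h_qq). Second derivatives: h_pp(-3)=540, h_pp(-2)=-270, h_pp(0)=270, h_pp(1)=-540; h_qq(-1)=80, h_qq(3)=-16, h_qq(4)=20.
Local maxima occur where both diagonal entries negative: (-2, 3), (1, 3). Count: 2.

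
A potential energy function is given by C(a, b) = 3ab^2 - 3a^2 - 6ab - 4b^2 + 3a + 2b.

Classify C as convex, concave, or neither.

The term 3ab^2 is cubic, so the Hessian is not constant.
∂²C/∂b² = 6a - 8, which takes both signs as a varies (negative for sufficiently negative a). A diagonal entry of the Hessian changing sign means the Hessian is neither positive- nor negative-semidefinite on all of R^2.

neither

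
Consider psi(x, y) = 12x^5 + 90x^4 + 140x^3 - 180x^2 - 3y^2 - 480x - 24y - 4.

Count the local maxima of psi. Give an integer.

2

psi separates as a function of x plus a function of y, so ∇psi=0 decouples.
∂psi/∂x = 60(x - 1)(x + 1)(x + 2)(x + 4) = 0 at x ∈ {-4, -2, -1, 1}; ∂psi/∂y = -6(y + 4) = 0 at y ∈ {-4}.
The Hessian is diagonal: diag(psi_xx, psi_yy). Second derivatives: psi_xx(-4)=-1800, psi_xx(-2)=360, psi_xx(-1)=-360, psi_xx(1)=1800; psi_yy(-4)=-6.
Local maxima occur where both diagonal entries negative: (-4, -4), (-1, -4). Count: 2.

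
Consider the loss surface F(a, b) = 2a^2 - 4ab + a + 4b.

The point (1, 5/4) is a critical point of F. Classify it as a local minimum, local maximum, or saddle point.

The Hessian of F is constant: H = [[4, -4], [-4, 0]].
det(H) = 4·0 − (-4)² = -16.
Since det(H) < 0, H is indefinite and the critical point is a saddle point.

saddle point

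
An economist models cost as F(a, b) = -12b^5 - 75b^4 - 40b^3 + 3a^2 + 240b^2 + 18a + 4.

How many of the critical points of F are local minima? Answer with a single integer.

2

F separates as a function of a plus a function of b, so ∇F=0 decouples.
∂F/∂a = 6(a + 3) = 0 at a ∈ {-3}; ∂F/∂b = -60b(b - 1)(b + 2)(b + 4) = 0 at b ∈ {-4, -2, 0, 1}.
The Hessian is diagonal: diag(F_aa, F_bb). Second derivatives: F_aa(-3)=6; F_bb(-4)=2400, F_bb(-2)=-720, F_bb(0)=480, F_bb(1)=-900.
Local minima occur where both diagonal entries positive: (-3, -4), (-3, 0). Count: 2.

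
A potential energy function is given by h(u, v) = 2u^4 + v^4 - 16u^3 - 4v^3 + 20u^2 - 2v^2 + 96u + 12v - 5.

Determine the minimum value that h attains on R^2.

h(u,v) separates as P(u) + Q(v) − 5, so its minimum is min P + min Q − 5.
P'(u) = 8(u - 4)(u - 3)(u + 1) vanishes at u ∈ {-1, 3, 4}; Q'(v) = 4(v - 3)(v - 1)(v + 1) vanishes at v ∈ {-1, 1, 3}.
Local minima of P (where P''>0): P(-1)=-58, P(4)=192. Local minima of Q: Q(-1)=-9, Q(3)=-9.
So the global minimum of h is P(-1) + Q(-1) − 5 = -58 − 9 − 5 = -72, attained at (-1, -1).

-72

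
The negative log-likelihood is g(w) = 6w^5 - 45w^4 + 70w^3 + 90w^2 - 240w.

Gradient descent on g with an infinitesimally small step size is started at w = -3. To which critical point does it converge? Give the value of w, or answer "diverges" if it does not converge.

g'(w) = 30(w - 4)(w - 2)(w - 1)(w + 1), so g'(-3) = 8400.
Gradient descent moves in the -g' direction, i.e. w is decreasing.
There is no critical point below w=-3, and g' keeps the same sign, so the iterate runs off to −∞.

diverges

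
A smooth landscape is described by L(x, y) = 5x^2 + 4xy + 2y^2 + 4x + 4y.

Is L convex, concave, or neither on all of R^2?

L is quadratic, so its Hessian is the constant matrix H = [[10, 4], [4, 4]].
det(H) = 24, tr(H) = 14.
det(H) > 0 and tr(H) > 0, so H is positive definite everywhere: convex.

convex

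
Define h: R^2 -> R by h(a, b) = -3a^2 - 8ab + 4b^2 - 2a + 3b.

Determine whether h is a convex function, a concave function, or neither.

h is quadratic, so its Hessian is the constant matrix H = [[-6, -8], [-8, 8]].
det(H) = -112, tr(H) = 2.
det(H) < 0, so H is indefinite: neither convex nor concave.

neither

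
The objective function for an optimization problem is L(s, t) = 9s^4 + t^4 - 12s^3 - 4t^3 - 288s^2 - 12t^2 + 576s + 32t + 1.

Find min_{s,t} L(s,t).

-3903

L(s,t) separates as P(s) + Q(t) + 1, so its minimum is min P + min Q + 1.
P'(s) = 36(s - 4)(s - 1)(s + 4) vanishes at s ∈ {-4, 1, 4}; Q'(t) = 4(t - 4)(t - 1)(t + 2) vanishes at t ∈ {-2, 1, 4}.
Local minima of P (where P''>0): P(-4)=-3840, P(4)=-768. Local minima of Q: Q(-2)=-64, Q(4)=-64.
So the global minimum of L is P(-4) + Q(-2) + 1 = -3840 − 64 + 1 = -3903, attained at (-4, -2).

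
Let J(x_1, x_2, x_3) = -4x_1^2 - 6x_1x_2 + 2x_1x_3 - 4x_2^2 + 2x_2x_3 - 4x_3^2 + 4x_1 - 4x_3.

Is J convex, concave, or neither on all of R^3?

concave

J is quadratic, so its Hessian is the constant matrix H = [[-8, -6, 2], [-6, -8, 2], [2, 2, -8]].
Leading principal minors: -8, 28, -208.
Signs alternate −, +, − ⇒ H ≺ 0 ⇒ concave.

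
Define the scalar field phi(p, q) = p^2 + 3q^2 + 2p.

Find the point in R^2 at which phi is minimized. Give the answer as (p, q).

phi(p,q) separates as A(p) + B(q), so its minimum is min A + min B.
A'(p) = 2p + 2 vanishes at p ∈ {-1}; B'(q) = 6q vanishes at q ∈ {0}.
Local minima of A (where A''>0): A(-1)=-1. Local minima of B: B(0)=0.
So the global minimum of phi is A(-1) + B(0) = -1 + 0 = -1, attained at (-1, 0).

(-1, 0)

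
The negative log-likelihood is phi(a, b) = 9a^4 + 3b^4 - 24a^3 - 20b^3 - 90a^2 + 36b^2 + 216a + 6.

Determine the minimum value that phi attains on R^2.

-450

phi(a,b) separates as P(a) + Q(b) + 6, so its minimum is min P + min Q + 6.
P'(a) = 36(a - 3)(a - 1)(a + 2) vanishes at a ∈ {-2, 1, 3}; Q'(b) = 12b(b - 3)(b - 2) vanishes at b ∈ {0, 2, 3}.
Local minima of P (where P''>0): P(-2)=-456, P(3)=-81. Local minima of Q: Q(0)=0, Q(3)=27.
So the global minimum of phi is P(-2) + Q(0) + 6 = -456 + 0 + 6 = -450, attained at (-2, 0).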